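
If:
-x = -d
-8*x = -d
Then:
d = 0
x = 0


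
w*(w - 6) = w^2 - 6*w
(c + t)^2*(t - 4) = c^2*t - 4*c^2 + 2*c*t^2 - 8*c*t + t^3 - 4*t^2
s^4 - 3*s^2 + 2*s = s*(s - 1)^2*(s + 2)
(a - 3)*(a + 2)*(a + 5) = a^3 + 4*a^2 - 11*a - 30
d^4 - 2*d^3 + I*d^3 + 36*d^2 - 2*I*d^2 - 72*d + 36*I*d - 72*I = (d - 2)*(d - 6*I)*(d + I)*(d + 6*I)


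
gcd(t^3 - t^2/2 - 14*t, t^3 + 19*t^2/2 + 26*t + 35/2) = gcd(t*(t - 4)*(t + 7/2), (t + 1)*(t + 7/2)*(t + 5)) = t + 7/2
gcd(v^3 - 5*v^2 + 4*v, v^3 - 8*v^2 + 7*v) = v^2 - v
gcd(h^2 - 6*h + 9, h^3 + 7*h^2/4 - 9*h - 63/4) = h - 3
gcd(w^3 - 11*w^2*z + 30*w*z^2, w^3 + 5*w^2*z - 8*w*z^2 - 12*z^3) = 1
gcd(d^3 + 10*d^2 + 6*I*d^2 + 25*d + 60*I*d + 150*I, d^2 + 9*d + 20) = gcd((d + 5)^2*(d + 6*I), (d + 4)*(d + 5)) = d + 5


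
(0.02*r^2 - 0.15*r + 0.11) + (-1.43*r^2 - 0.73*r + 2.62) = -1.41*r^2 - 0.88*r + 2.73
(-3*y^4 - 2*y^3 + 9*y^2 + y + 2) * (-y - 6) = 3*y^5 + 20*y^4 + 3*y^3 - 55*y^2 - 8*y - 12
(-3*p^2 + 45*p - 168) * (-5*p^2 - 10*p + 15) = 15*p^4 - 195*p^3 + 345*p^2 + 2355*p - 2520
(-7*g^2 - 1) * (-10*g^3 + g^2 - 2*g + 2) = 70*g^5 - 7*g^4 + 24*g^3 - 15*g^2 + 2*g - 2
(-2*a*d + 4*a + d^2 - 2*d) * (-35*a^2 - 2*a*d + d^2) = 70*a^3*d - 140*a^3 - 31*a^2*d^2 + 62*a^2*d - 4*a*d^3 + 8*a*d^2 + d^4 - 2*d^3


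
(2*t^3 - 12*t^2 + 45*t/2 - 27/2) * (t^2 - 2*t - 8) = 2*t^5 - 16*t^4 + 61*t^3/2 + 75*t^2/2 - 153*t + 108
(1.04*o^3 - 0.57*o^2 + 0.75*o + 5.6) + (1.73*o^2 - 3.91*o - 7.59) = 1.04*o^3 + 1.16*o^2 - 3.16*o - 1.99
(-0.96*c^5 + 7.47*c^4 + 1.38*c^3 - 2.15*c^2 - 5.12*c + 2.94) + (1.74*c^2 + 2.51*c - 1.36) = -0.96*c^5 + 7.47*c^4 + 1.38*c^3 - 0.41*c^2 - 2.61*c + 1.58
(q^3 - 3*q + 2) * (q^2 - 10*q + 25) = q^5 - 10*q^4 + 22*q^3 + 32*q^2 - 95*q + 50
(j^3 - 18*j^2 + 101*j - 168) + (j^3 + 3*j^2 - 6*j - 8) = 2*j^3 - 15*j^2 + 95*j - 176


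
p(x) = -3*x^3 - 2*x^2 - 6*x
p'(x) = -9*x^2 - 4*x - 6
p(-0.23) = 1.31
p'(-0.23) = -5.56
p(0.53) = -4.19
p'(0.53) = -10.65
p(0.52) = -4.08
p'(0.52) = -10.51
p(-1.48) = 14.22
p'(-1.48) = -19.79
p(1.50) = -23.62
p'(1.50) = -32.25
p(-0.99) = 6.89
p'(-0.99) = -10.86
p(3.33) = -152.94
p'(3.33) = -119.12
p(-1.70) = 19.16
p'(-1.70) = -25.21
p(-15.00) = 9765.00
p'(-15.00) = -1971.00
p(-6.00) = 612.00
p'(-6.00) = -306.00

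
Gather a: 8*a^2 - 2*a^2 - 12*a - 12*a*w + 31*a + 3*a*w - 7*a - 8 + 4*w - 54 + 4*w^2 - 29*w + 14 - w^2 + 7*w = 6*a^2 + a*(12 - 9*w) + 3*w^2 - 18*w - 48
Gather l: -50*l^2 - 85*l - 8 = -50*l^2 - 85*l - 8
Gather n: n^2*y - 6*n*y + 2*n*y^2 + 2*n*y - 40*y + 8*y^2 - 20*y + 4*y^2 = n^2*y + n*(2*y^2 - 4*y) + 12*y^2 - 60*y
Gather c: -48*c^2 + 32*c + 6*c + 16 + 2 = -48*c^2 + 38*c + 18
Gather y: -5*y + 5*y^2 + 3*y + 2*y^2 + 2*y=7*y^2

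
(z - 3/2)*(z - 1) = z^2 - 5*z/2 + 3/2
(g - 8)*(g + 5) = g^2 - 3*g - 40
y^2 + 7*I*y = y*(y + 7*I)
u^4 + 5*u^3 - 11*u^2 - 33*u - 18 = (u - 3)*(u + 1)^2*(u + 6)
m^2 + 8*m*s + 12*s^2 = (m + 2*s)*(m + 6*s)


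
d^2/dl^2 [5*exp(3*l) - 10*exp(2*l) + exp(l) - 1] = (45*exp(2*l) - 40*exp(l) + 1)*exp(l)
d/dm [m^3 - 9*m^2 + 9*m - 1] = 3*m^2 - 18*m + 9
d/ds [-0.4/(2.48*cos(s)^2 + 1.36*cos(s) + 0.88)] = -(1.984*cos(s) + 0.544)*sin(s)/(2.48*cos(s)^2 + 1.36*cos(s) + 0.88)^2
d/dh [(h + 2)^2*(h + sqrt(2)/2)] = (h + 2)*(3*h + sqrt(2) + 2)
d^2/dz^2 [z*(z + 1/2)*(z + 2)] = 6*z + 5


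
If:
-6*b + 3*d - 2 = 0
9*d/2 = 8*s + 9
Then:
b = 8*s/9 + 2/3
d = 16*s/9 + 2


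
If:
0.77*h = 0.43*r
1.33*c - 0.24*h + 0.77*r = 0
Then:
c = -0.478175959378967*r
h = 0.558441558441558*r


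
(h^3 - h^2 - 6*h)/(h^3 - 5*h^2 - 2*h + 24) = h/(h - 4)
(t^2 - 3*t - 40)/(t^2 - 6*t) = (t^2 - 3*t - 40)/(t*(t - 6))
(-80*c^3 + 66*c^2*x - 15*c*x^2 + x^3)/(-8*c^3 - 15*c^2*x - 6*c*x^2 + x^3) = (10*c^2 - 7*c*x + x^2)/(c^2 + 2*c*x + x^2)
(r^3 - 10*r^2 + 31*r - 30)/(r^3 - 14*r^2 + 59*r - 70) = (r - 3)/(r - 7)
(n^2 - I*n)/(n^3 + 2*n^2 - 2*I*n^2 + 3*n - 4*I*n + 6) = n*(n - I)/(n^3 + 2*n^2*(1 - I) + n*(3 - 4*I) + 6)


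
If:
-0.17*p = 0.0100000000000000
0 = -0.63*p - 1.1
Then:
No Solution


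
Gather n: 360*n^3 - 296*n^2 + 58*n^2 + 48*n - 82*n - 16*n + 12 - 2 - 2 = 360*n^3 - 238*n^2 - 50*n + 8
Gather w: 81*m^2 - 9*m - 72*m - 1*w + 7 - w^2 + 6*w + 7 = 81*m^2 - 81*m - w^2 + 5*w + 14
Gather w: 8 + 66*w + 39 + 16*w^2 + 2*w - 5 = 16*w^2 + 68*w + 42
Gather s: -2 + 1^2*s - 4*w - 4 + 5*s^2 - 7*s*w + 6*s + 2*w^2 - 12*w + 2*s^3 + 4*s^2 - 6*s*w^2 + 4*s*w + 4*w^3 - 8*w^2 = 2*s^3 + 9*s^2 + s*(-6*w^2 - 3*w + 7) + 4*w^3 - 6*w^2 - 16*w - 6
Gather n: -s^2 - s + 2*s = -s^2 + s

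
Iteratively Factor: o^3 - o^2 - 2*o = (o - 2)*(o^2 + o) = o*(o - 2)*(o + 1)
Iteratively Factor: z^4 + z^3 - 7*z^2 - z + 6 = (z - 1)*(z^3 + 2*z^2 - 5*z - 6) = (z - 1)*(z + 1)*(z^2 + z - 6) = (z - 1)*(z + 1)*(z + 3)*(z - 2)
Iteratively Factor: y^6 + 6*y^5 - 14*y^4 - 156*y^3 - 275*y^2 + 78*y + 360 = (y - 5)*(y^5 + 11*y^4 + 41*y^3 + 49*y^2 - 30*y - 72) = (y - 5)*(y + 4)*(y^4 + 7*y^3 + 13*y^2 - 3*y - 18) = (y - 5)*(y + 3)*(y + 4)*(y^3 + 4*y^2 + y - 6) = (y - 5)*(y + 2)*(y + 3)*(y + 4)*(y^2 + 2*y - 3) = (y - 5)*(y - 1)*(y + 2)*(y + 3)*(y + 4)*(y + 3)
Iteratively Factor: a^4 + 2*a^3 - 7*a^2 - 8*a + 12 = (a + 2)*(a^3 - 7*a + 6) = (a - 2)*(a + 2)*(a^2 + 2*a - 3) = (a - 2)*(a + 2)*(a + 3)*(a - 1)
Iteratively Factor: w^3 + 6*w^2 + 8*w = (w)*(w^2 + 6*w + 8) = w*(w + 4)*(w + 2)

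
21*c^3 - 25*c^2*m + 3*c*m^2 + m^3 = (-3*c + m)*(-c + m)*(7*c + m)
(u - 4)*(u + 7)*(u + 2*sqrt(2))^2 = u^4 + 3*u^3 + 4*sqrt(2)*u^3 - 20*u^2 + 12*sqrt(2)*u^2 - 112*sqrt(2)*u + 24*u - 224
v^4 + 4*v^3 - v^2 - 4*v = v*(v - 1)*(v + 1)*(v + 4)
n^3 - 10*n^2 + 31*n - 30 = (n - 5)*(n - 3)*(n - 2)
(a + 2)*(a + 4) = a^2 + 6*a + 8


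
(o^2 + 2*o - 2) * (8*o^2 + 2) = 8*o^4 + 16*o^3 - 14*o^2 + 4*o - 4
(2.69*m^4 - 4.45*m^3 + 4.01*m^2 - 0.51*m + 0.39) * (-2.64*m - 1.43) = -7.1016*m^5 + 7.9013*m^4 - 4.2229*m^3 - 4.3879*m^2 - 0.3003*m - 0.5577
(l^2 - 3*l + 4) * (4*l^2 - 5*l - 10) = 4*l^4 - 17*l^3 + 21*l^2 + 10*l - 40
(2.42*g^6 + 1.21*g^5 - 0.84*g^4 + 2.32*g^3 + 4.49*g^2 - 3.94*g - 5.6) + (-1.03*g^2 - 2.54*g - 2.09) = 2.42*g^6 + 1.21*g^5 - 0.84*g^4 + 2.32*g^3 + 3.46*g^2 - 6.48*g - 7.69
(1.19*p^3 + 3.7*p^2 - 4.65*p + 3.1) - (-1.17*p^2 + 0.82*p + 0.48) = 1.19*p^3 + 4.87*p^2 - 5.47*p + 2.62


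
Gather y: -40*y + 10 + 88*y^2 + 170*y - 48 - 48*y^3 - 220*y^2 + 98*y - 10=-48*y^3 - 132*y^2 + 228*y - 48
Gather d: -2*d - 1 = -2*d - 1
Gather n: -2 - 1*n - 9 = -n - 11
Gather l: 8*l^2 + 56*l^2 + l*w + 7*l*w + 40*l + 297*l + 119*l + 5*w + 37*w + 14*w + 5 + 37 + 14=64*l^2 + l*(8*w + 456) + 56*w + 56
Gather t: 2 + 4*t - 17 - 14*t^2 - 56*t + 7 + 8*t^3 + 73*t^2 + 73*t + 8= 8*t^3 + 59*t^2 + 21*t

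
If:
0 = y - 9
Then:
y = 9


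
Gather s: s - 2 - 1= s - 3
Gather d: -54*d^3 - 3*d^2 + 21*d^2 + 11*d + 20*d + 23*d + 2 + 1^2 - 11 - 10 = -54*d^3 + 18*d^2 + 54*d - 18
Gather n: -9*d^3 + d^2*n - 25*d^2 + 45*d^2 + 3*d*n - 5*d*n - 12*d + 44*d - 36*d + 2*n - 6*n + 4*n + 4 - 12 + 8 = -9*d^3 + 20*d^2 - 4*d + n*(d^2 - 2*d)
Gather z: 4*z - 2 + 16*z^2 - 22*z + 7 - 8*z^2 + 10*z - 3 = 8*z^2 - 8*z + 2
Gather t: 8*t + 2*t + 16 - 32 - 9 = 10*t - 25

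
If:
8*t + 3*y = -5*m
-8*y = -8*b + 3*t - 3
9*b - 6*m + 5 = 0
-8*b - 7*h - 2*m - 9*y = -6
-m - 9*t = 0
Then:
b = -2011/4041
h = 43961/28287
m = 39/449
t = -13/1347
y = -481/4041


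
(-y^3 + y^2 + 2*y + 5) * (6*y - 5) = -6*y^4 + 11*y^3 + 7*y^2 + 20*y - 25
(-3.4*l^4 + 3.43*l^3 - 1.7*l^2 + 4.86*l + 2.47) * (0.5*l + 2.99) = -1.7*l^5 - 8.451*l^4 + 9.4057*l^3 - 2.653*l^2 + 15.7664*l + 7.3853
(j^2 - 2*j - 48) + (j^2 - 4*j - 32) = 2*j^2 - 6*j - 80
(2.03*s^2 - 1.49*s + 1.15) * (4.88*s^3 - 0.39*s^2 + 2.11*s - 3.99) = 9.9064*s^5 - 8.0629*s^4 + 10.4764*s^3 - 11.6921*s^2 + 8.3716*s - 4.5885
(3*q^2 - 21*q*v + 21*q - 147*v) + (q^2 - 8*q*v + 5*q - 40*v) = 4*q^2 - 29*q*v + 26*q - 187*v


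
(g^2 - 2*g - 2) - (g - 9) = g^2 - 3*g + 7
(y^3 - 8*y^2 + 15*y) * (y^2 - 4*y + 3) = y^5 - 12*y^4 + 50*y^3 - 84*y^2 + 45*y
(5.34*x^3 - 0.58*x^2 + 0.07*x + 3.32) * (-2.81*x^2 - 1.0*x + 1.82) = -15.0054*x^5 - 3.7102*x^4 + 10.1021*x^3 - 10.4548*x^2 - 3.1926*x + 6.0424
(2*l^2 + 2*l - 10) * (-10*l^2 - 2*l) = -20*l^4 - 24*l^3 + 96*l^2 + 20*l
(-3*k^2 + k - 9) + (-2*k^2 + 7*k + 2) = -5*k^2 + 8*k - 7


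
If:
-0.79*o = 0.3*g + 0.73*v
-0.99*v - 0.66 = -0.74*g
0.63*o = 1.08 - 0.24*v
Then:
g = -1.72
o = 2.46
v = -1.95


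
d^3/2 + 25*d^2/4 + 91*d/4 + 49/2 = (d/2 + 1)*(d + 7/2)*(d + 7)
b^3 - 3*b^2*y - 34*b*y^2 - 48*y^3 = (b - 8*y)*(b + 2*y)*(b + 3*y)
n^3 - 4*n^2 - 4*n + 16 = (n - 4)*(n - 2)*(n + 2)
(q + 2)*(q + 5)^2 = q^3 + 12*q^2 + 45*q + 50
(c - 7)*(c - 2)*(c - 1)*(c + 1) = c^4 - 9*c^3 + 13*c^2 + 9*c - 14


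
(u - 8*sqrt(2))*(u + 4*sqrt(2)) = u^2 - 4*sqrt(2)*u - 64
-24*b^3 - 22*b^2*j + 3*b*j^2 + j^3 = (-4*b + j)*(b + j)*(6*b + j)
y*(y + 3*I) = y^2 + 3*I*y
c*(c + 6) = c^2 + 6*c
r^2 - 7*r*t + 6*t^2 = (r - 6*t)*(r - t)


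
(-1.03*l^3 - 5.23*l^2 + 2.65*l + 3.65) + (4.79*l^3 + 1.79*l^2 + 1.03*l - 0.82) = 3.76*l^3 - 3.44*l^2 + 3.68*l + 2.83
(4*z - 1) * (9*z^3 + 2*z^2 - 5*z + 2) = 36*z^4 - z^3 - 22*z^2 + 13*z - 2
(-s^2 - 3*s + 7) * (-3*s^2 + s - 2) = 3*s^4 + 8*s^3 - 22*s^2 + 13*s - 14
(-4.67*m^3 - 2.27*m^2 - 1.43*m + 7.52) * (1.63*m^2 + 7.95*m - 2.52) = -7.6121*m^5 - 40.8266*m^4 - 8.609*m^3 + 6.6095*m^2 + 63.3876*m - 18.9504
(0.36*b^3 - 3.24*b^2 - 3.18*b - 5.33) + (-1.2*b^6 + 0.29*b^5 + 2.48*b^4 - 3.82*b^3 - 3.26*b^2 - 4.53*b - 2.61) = -1.2*b^6 + 0.29*b^5 + 2.48*b^4 - 3.46*b^3 - 6.5*b^2 - 7.71*b - 7.94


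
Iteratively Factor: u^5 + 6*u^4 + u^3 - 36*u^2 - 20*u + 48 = (u + 2)*(u^4 + 4*u^3 - 7*u^2 - 22*u + 24) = (u - 2)*(u + 2)*(u^3 + 6*u^2 + 5*u - 12) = (u - 2)*(u - 1)*(u + 2)*(u^2 + 7*u + 12) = (u - 2)*(u - 1)*(u + 2)*(u + 4)*(u + 3)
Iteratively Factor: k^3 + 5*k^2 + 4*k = (k)*(k^2 + 5*k + 4) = k*(k + 4)*(k + 1)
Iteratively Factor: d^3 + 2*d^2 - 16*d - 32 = (d + 2)*(d^2 - 16) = (d + 2)*(d + 4)*(d - 4)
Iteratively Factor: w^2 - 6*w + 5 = (w - 5)*(w - 1)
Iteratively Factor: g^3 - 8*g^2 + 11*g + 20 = (g + 1)*(g^2 - 9*g + 20) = (g - 4)*(g + 1)*(g - 5)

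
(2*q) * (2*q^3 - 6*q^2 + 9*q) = 4*q^4 - 12*q^3 + 18*q^2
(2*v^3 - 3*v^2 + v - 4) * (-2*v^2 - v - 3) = -4*v^5 + 4*v^4 - 5*v^3 + 16*v^2 + v + 12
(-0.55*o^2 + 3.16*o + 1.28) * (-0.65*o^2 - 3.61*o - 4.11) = 0.3575*o^4 - 0.0685000000000002*o^3 - 9.9791*o^2 - 17.6084*o - 5.2608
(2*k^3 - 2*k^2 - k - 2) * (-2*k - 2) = -4*k^4 + 6*k^2 + 6*k + 4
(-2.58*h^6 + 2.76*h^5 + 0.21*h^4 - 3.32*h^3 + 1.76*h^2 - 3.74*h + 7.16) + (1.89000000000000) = -2.58*h^6 + 2.76*h^5 + 0.21*h^4 - 3.32*h^3 + 1.76*h^2 - 3.74*h + 9.05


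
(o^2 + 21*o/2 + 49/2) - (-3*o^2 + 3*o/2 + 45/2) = 4*o^2 + 9*o + 2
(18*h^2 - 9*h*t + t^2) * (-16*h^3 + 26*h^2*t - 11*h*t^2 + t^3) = -288*h^5 + 612*h^4*t - 448*h^3*t^2 + 143*h^2*t^3 - 20*h*t^4 + t^5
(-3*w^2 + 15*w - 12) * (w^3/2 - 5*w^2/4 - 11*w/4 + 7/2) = -3*w^5/2 + 45*w^4/4 - 33*w^3/2 - 147*w^2/4 + 171*w/2 - 42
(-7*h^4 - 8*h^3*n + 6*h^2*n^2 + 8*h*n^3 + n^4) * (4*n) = -28*h^4*n - 32*h^3*n^2 + 24*h^2*n^3 + 32*h*n^4 + 4*n^5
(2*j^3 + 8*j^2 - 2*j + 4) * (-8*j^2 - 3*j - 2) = -16*j^5 - 70*j^4 - 12*j^3 - 42*j^2 - 8*j - 8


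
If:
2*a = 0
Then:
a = 0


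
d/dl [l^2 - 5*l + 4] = 2*l - 5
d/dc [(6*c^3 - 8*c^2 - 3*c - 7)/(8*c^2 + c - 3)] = 2*(24*c^4 + 6*c^3 - 19*c^2 + 80*c + 8)/(64*c^4 + 16*c^3 - 47*c^2 - 6*c + 9)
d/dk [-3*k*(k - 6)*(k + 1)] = -9*k^2 + 30*k + 18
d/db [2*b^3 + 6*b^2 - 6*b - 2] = 6*b^2 + 12*b - 6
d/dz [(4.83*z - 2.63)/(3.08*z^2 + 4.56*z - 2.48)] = (-14.8764*z^2 + 16.2008*z + 0.0143999999999984)/(9.4864*z^4 + 28.0896*z^3 + 5.5168*z^2 - 22.6176*z + 6.1504)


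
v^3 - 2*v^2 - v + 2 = (v - 2)*(v - 1)*(v + 1)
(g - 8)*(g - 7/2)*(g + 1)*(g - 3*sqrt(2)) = g^4 - 21*g^3/2 - 3*sqrt(2)*g^3 + 33*g^2/2 + 63*sqrt(2)*g^2/2 - 99*sqrt(2)*g/2 + 28*g - 84*sqrt(2)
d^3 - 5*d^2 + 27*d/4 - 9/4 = (d - 3)*(d - 3/2)*(d - 1/2)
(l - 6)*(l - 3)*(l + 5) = l^3 - 4*l^2 - 27*l + 90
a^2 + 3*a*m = a*(a + 3*m)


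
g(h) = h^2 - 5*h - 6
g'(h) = 2*h - 5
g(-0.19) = -5.01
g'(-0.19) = -5.38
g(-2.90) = 16.91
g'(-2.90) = -10.80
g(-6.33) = 65.72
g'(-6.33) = -17.66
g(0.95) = -9.85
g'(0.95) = -3.10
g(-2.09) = 8.82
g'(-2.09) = -9.18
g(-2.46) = 12.35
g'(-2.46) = -9.92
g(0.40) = -7.84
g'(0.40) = -4.20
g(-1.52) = 3.91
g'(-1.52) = -8.04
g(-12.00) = 198.00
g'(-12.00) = -29.00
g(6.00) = 0.00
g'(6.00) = 7.00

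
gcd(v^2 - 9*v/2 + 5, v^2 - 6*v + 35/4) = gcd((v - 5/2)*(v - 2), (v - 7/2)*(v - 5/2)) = v - 5/2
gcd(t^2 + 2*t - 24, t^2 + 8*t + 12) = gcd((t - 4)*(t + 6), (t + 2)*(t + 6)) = t + 6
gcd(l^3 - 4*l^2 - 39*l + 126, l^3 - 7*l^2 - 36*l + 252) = l^2 - l - 42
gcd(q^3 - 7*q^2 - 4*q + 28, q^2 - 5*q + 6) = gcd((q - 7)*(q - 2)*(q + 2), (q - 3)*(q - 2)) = q - 2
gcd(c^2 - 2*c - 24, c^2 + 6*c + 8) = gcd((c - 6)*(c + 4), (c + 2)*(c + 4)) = c + 4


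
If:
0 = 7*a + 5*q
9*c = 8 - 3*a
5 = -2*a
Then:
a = -5/2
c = 31/18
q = 7/2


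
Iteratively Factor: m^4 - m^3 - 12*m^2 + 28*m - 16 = (m - 1)*(m^3 - 12*m + 16) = (m - 2)*(m - 1)*(m^2 + 2*m - 8) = (m - 2)^2*(m - 1)*(m + 4)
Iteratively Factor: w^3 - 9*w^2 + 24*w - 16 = (w - 4)*(w^2 - 5*w + 4) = (w - 4)^2*(w - 1)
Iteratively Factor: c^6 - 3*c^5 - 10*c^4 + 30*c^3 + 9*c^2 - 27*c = (c - 1)*(c^5 - 2*c^4 - 12*c^3 + 18*c^2 + 27*c) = (c - 3)*(c - 1)*(c^4 + c^3 - 9*c^2 - 9*c) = (c - 3)^2*(c - 1)*(c^3 + 4*c^2 + 3*c) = (c - 3)^2*(c - 1)*(c + 1)*(c^2 + 3*c) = c*(c - 3)^2*(c - 1)*(c + 1)*(c + 3)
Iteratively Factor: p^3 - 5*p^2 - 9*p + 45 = (p - 5)*(p^2 - 9) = (p - 5)*(p + 3)*(p - 3)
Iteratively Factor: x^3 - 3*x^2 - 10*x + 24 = (x - 4)*(x^2 + x - 6) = (x - 4)*(x - 2)*(x + 3)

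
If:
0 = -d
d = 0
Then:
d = 0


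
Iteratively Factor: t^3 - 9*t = (t - 3)*(t^2 + 3*t) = (t - 3)*(t + 3)*(t)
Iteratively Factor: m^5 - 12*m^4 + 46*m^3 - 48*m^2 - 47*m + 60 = (m - 4)*(m^4 - 8*m^3 + 14*m^2 + 8*m - 15) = (m - 4)*(m - 3)*(m^3 - 5*m^2 - m + 5) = (m - 4)*(m - 3)*(m + 1)*(m^2 - 6*m + 5) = (m - 5)*(m - 4)*(m - 3)*(m + 1)*(m - 1)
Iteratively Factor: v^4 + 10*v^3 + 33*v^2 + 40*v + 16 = (v + 1)*(v^3 + 9*v^2 + 24*v + 16) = (v + 1)*(v + 4)*(v^2 + 5*v + 4) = (v + 1)*(v + 4)^2*(v + 1)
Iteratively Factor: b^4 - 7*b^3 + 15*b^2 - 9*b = (b - 3)*(b^3 - 4*b^2 + 3*b) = b*(b - 3)*(b^2 - 4*b + 3) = b*(b - 3)*(b - 1)*(b - 3)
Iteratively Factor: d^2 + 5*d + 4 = (d + 1)*(d + 4)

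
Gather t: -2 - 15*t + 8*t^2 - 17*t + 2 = 8*t^2 - 32*t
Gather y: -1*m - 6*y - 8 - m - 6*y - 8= -2*m - 12*y - 16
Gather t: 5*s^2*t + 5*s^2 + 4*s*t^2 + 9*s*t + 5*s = 5*s^2 + 4*s*t^2 + 5*s + t*(5*s^2 + 9*s)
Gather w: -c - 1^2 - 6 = -c - 7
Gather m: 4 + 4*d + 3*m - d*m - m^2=4*d - m^2 + m*(3 - d) + 4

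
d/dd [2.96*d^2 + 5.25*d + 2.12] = 5.92*d + 5.25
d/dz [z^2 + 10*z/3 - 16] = 2*z + 10/3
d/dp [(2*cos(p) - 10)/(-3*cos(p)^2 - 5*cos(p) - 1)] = 2*(3*sin(p)^2 + 30*cos(p) + 23)*sin(p)/(3*cos(p)^2 + 5*cos(p) + 1)^2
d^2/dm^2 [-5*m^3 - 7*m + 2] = -30*m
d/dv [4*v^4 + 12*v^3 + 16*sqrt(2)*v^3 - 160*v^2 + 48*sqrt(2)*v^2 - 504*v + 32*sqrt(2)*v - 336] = 16*v^3 + 36*v^2 + 48*sqrt(2)*v^2 - 320*v + 96*sqrt(2)*v - 504 + 32*sqrt(2)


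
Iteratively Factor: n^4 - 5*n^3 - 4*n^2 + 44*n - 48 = (n + 3)*(n^3 - 8*n^2 + 20*n - 16) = (n - 2)*(n + 3)*(n^2 - 6*n + 8) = (n - 4)*(n - 2)*(n + 3)*(n - 2)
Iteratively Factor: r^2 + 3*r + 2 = (r + 2)*(r + 1)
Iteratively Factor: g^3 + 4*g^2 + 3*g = (g + 1)*(g^2 + 3*g) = (g + 1)*(g + 3)*(g)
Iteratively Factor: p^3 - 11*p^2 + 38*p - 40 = (p - 5)*(p^2 - 6*p + 8) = (p - 5)*(p - 4)*(p - 2)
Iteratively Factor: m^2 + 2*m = (m)*(m + 2)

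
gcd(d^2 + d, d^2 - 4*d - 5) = d + 1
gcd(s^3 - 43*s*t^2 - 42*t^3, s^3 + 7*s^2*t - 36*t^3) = s + 6*t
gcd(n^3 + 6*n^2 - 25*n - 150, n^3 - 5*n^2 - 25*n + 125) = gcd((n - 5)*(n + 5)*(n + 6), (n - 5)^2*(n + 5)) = n^2 - 25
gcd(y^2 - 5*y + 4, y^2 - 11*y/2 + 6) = y - 4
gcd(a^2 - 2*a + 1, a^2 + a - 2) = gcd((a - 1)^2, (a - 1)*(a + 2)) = a - 1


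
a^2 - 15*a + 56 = (a - 8)*(a - 7)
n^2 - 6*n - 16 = (n - 8)*(n + 2)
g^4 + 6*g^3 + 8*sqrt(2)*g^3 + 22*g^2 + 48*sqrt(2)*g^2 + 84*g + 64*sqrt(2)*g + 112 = (g + 2)*(g + 4)*(g + sqrt(2))*(g + 7*sqrt(2))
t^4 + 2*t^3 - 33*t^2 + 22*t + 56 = (t - 4)*(t - 2)*(t + 1)*(t + 7)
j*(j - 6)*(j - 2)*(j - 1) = j^4 - 9*j^3 + 20*j^2 - 12*j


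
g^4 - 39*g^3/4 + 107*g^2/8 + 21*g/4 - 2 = (g - 8)*(g - 2)*(g - 1/4)*(g + 1/2)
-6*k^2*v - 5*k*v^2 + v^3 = v*(-6*k + v)*(k + v)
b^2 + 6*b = b*(b + 6)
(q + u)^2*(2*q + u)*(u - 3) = 2*q^3*u - 6*q^3 + 5*q^2*u^2 - 15*q^2*u + 4*q*u^3 - 12*q*u^2 + u^4 - 3*u^3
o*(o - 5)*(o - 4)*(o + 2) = o^4 - 7*o^3 + 2*o^2 + 40*o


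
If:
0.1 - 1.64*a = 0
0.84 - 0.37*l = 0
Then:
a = 0.06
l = 2.27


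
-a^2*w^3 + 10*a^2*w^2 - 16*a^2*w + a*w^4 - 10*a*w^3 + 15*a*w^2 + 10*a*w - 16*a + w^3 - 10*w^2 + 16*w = (-a + w)*(w - 8)*(w - 2)*(a*w + 1)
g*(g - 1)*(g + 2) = g^3 + g^2 - 2*g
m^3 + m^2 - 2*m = m*(m - 1)*(m + 2)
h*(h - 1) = h^2 - h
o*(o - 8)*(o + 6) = o^3 - 2*o^2 - 48*o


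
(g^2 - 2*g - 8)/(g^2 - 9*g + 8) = (g^2 - 2*g - 8)/(g^2 - 9*g + 8)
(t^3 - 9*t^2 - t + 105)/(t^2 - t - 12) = (t^2 - 12*t + 35)/(t - 4)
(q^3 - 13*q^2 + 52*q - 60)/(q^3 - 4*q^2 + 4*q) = (q^2 - 11*q + 30)/(q*(q - 2))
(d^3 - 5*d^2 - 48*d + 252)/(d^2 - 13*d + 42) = (d^2 + d - 42)/(d - 7)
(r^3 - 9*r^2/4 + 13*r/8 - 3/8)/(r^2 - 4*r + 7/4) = (4*r^2 - 7*r + 3)/(2*(2*r - 7))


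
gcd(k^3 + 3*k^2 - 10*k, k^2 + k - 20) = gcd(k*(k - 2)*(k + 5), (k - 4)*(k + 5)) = k + 5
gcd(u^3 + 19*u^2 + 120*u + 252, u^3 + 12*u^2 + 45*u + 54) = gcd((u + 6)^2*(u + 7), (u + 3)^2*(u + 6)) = u + 6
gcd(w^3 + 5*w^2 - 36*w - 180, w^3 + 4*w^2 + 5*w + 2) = 1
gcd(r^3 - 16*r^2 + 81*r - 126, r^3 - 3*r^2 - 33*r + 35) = r - 7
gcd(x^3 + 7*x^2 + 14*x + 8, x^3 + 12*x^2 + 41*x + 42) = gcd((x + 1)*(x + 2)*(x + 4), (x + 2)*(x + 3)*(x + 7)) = x + 2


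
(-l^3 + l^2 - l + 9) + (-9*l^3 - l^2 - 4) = -10*l^3 - l + 5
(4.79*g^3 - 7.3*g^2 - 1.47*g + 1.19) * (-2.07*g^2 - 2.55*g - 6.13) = -9.9153*g^5 + 2.8965*g^4 - 7.7048*g^3 + 46.0342*g^2 + 5.9766*g - 7.2947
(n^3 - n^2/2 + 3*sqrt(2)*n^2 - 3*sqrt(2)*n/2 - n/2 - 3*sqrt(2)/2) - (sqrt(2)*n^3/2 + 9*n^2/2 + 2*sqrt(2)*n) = -sqrt(2)*n^3/2 + n^3 - 5*n^2 + 3*sqrt(2)*n^2 - 7*sqrt(2)*n/2 - n/2 - 3*sqrt(2)/2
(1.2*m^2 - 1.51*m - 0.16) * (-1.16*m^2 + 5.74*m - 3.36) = -1.392*m^4 + 8.6396*m^3 - 12.5138*m^2 + 4.1552*m + 0.5376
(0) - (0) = 0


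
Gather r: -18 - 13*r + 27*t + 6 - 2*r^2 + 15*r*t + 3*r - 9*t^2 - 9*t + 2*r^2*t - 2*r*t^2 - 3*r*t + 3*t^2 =r^2*(2*t - 2) + r*(-2*t^2 + 12*t - 10) - 6*t^2 + 18*t - 12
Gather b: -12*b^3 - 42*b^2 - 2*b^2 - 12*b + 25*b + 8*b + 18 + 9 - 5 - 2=-12*b^3 - 44*b^2 + 21*b + 20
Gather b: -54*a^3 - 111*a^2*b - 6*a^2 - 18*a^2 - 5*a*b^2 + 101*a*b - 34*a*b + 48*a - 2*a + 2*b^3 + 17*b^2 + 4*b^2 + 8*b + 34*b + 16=-54*a^3 - 24*a^2 + 46*a + 2*b^3 + b^2*(21 - 5*a) + b*(-111*a^2 + 67*a + 42) + 16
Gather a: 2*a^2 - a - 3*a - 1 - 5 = 2*a^2 - 4*a - 6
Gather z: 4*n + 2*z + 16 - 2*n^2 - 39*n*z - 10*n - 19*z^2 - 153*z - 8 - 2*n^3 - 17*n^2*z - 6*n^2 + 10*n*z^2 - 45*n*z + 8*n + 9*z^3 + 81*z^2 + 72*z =-2*n^3 - 8*n^2 + 2*n + 9*z^3 + z^2*(10*n + 62) + z*(-17*n^2 - 84*n - 79) + 8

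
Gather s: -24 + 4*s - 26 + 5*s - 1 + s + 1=10*s - 50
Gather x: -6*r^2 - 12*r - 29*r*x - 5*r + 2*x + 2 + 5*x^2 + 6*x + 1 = -6*r^2 - 17*r + 5*x^2 + x*(8 - 29*r) + 3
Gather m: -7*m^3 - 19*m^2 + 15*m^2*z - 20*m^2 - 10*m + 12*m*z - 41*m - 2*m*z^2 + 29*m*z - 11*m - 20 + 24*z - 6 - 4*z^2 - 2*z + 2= -7*m^3 + m^2*(15*z - 39) + m*(-2*z^2 + 41*z - 62) - 4*z^2 + 22*z - 24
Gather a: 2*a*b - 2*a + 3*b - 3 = a*(2*b - 2) + 3*b - 3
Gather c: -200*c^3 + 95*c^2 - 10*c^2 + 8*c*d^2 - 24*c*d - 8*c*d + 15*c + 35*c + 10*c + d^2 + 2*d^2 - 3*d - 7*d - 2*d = -200*c^3 + 85*c^2 + c*(8*d^2 - 32*d + 60) + 3*d^2 - 12*d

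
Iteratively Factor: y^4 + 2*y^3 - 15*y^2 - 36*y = (y - 4)*(y^3 + 6*y^2 + 9*y) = (y - 4)*(y + 3)*(y^2 + 3*y) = y*(y - 4)*(y + 3)*(y + 3)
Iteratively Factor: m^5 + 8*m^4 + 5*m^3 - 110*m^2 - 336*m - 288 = (m - 4)*(m^4 + 12*m^3 + 53*m^2 + 102*m + 72) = (m - 4)*(m + 3)*(m^3 + 9*m^2 + 26*m + 24) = (m - 4)*(m + 2)*(m + 3)*(m^2 + 7*m + 12) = (m - 4)*(m + 2)*(m + 3)*(m + 4)*(m + 3)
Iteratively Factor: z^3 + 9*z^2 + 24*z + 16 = (z + 1)*(z^2 + 8*z + 16) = (z + 1)*(z + 4)*(z + 4)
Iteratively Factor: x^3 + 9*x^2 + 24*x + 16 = (x + 4)*(x^2 + 5*x + 4) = (x + 4)^2*(x + 1)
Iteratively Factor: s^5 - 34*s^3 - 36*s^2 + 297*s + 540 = (s + 3)*(s^4 - 3*s^3 - 25*s^2 + 39*s + 180) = (s - 4)*(s + 3)*(s^3 + s^2 - 21*s - 45) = (s - 5)*(s - 4)*(s + 3)*(s^2 + 6*s + 9) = (s - 5)*(s - 4)*(s + 3)^2*(s + 3)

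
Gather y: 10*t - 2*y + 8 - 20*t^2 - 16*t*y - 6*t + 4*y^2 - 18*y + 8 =-20*t^2 + 4*t + 4*y^2 + y*(-16*t - 20) + 16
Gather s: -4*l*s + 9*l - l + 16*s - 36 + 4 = 8*l + s*(16 - 4*l) - 32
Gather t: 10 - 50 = -40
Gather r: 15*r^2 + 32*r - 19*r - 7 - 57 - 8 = 15*r^2 + 13*r - 72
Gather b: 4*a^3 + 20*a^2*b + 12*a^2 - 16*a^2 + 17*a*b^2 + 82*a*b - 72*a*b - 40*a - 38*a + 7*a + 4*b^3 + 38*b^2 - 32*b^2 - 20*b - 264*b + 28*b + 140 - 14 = 4*a^3 - 4*a^2 - 71*a + 4*b^3 + b^2*(17*a + 6) + b*(20*a^2 + 10*a - 256) + 126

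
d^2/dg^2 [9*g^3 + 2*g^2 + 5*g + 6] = 54*g + 4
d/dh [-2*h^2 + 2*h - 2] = 2 - 4*h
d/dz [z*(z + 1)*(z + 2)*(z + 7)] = 4*z^3 + 30*z^2 + 46*z + 14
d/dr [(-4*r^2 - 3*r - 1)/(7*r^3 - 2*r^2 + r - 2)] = (28*r^4 + 42*r^3 + 11*r^2 + 12*r + 7)/(49*r^6 - 28*r^5 + 18*r^4 - 32*r^3 + 9*r^2 - 4*r + 4)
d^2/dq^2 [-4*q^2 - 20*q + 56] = -8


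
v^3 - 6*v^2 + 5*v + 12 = (v - 4)*(v - 3)*(v + 1)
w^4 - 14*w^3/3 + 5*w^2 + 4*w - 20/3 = (w - 2)^2*(w - 5/3)*(w + 1)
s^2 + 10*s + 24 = (s + 4)*(s + 6)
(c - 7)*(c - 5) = c^2 - 12*c + 35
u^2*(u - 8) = u^3 - 8*u^2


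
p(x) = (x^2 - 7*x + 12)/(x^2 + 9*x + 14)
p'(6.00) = 0.04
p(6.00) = 0.06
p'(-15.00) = 0.31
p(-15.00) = 3.29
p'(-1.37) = -14.42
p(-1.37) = 6.62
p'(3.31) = -0.01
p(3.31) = -0.00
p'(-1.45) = -19.12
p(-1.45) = 7.95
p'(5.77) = 0.04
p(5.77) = 0.05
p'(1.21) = -0.26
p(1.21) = 0.19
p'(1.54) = -0.18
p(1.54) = 0.12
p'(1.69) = -0.15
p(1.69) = 0.09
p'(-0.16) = -1.30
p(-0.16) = 1.04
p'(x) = (-2*x - 9)*(x^2 - 7*x + 12)/(x^2 + 9*x + 14)^2 + (2*x - 7)/(x^2 + 9*x + 14)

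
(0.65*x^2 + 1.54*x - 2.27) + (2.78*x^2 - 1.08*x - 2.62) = 3.43*x^2 + 0.46*x - 4.89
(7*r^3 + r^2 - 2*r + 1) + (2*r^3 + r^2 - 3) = 9*r^3 + 2*r^2 - 2*r - 2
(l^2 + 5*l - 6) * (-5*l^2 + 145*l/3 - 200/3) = -5*l^4 + 70*l^3/3 + 205*l^2 - 1870*l/3 + 400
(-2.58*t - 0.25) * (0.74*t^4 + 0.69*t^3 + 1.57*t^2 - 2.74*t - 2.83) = -1.9092*t^5 - 1.9652*t^4 - 4.2231*t^3 + 6.6767*t^2 + 7.9864*t + 0.7075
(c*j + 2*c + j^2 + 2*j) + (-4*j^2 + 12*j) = c*j + 2*c - 3*j^2 + 14*j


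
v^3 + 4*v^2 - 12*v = v*(v - 2)*(v + 6)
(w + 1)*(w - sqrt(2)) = w^2 - sqrt(2)*w + w - sqrt(2)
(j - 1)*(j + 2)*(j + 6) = j^3 + 7*j^2 + 4*j - 12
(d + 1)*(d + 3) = d^2 + 4*d + 3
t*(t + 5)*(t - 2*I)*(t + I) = t^4 + 5*t^3 - I*t^3 + 2*t^2 - 5*I*t^2 + 10*t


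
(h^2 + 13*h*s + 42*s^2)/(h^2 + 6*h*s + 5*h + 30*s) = (h + 7*s)/(h + 5)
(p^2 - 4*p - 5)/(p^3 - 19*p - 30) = (p + 1)/(p^2 + 5*p + 6)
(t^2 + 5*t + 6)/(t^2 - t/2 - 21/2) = 2*(t + 2)/(2*t - 7)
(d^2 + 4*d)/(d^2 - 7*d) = (d + 4)/(d - 7)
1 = 1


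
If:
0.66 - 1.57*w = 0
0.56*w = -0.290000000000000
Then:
No Solution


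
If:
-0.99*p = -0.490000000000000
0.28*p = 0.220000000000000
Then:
No Solution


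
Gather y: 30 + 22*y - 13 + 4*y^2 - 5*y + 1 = 4*y^2 + 17*y + 18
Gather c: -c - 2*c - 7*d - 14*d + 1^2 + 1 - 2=-3*c - 21*d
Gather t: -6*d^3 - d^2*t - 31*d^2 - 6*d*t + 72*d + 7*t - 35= -6*d^3 - 31*d^2 + 72*d + t*(-d^2 - 6*d + 7) - 35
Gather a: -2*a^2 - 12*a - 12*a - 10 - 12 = -2*a^2 - 24*a - 22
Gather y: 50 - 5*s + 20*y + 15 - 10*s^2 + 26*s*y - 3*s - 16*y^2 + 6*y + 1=-10*s^2 - 8*s - 16*y^2 + y*(26*s + 26) + 66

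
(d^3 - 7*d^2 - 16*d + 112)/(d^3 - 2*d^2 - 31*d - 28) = (d - 4)/(d + 1)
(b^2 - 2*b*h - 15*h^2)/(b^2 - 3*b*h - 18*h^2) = (b - 5*h)/(b - 6*h)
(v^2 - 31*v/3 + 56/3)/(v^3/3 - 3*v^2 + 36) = (3*v^2 - 31*v + 56)/(v^3 - 9*v^2 + 108)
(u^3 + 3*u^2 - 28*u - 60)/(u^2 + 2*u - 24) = (u^2 - 3*u - 10)/(u - 4)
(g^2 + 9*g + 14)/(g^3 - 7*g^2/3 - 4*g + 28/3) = 3*(g + 7)/(3*g^2 - 13*g + 14)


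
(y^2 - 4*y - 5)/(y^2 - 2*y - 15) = (y + 1)/(y + 3)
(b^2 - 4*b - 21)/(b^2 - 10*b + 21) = (b + 3)/(b - 3)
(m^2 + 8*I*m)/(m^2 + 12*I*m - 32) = m/(m + 4*I)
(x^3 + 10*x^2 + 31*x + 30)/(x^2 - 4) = (x^2 + 8*x + 15)/(x - 2)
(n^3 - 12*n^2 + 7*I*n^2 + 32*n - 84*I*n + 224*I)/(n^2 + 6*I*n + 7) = (n^2 - 12*n + 32)/(n - I)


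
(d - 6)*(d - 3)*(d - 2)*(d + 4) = d^4 - 7*d^3 - 8*d^2 + 108*d - 144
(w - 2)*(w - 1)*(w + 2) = w^3 - w^2 - 4*w + 4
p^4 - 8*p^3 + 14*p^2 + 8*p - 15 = (p - 5)*(p - 3)*(p - 1)*(p + 1)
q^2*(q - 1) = q^3 - q^2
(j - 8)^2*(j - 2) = j^3 - 18*j^2 + 96*j - 128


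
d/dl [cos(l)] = -sin(l)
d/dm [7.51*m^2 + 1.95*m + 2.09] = 15.02*m + 1.95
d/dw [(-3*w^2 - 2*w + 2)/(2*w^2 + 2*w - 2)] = w*(2 - w)/(2*(w^4 + 2*w^3 - w^2 - 2*w + 1))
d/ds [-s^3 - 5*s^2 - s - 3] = -3*s^2 - 10*s - 1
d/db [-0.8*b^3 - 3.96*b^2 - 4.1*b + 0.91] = -2.4*b^2 - 7.92*b - 4.1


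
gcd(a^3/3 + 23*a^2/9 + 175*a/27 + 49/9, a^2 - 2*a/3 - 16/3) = 1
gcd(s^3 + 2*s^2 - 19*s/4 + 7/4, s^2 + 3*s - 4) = s - 1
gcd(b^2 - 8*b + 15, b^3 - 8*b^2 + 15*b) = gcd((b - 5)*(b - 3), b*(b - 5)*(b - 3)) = b^2 - 8*b + 15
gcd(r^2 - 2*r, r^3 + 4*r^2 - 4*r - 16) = r - 2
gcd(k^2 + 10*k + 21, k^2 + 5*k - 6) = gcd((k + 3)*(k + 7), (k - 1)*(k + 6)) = 1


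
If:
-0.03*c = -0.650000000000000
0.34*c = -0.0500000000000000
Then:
No Solution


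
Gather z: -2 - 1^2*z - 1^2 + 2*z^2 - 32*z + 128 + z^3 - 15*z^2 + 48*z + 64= z^3 - 13*z^2 + 15*z + 189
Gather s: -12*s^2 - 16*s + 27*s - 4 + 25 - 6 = -12*s^2 + 11*s + 15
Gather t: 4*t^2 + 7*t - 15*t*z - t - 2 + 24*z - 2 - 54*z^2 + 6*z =4*t^2 + t*(6 - 15*z) - 54*z^2 + 30*z - 4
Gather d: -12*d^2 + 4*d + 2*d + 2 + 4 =-12*d^2 + 6*d + 6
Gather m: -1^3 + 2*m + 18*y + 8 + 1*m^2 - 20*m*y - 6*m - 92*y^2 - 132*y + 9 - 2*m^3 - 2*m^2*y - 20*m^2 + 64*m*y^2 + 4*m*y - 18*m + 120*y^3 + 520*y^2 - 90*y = -2*m^3 + m^2*(-2*y - 19) + m*(64*y^2 - 16*y - 22) + 120*y^3 + 428*y^2 - 204*y + 16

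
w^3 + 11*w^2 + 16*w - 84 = (w - 2)*(w + 6)*(w + 7)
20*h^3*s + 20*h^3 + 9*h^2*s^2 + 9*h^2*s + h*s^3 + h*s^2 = (4*h + s)*(5*h + s)*(h*s + h)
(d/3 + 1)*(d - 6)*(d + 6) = d^3/3 + d^2 - 12*d - 36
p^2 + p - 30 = (p - 5)*(p + 6)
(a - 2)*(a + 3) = a^2 + a - 6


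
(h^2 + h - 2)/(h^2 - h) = (h + 2)/h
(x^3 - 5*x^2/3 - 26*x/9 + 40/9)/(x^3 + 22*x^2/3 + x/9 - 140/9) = (x - 2)/(x + 7)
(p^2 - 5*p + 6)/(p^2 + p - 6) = (p - 3)/(p + 3)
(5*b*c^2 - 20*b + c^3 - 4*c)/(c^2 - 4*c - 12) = (5*b*c - 10*b + c^2 - 2*c)/(c - 6)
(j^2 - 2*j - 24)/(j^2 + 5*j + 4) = (j - 6)/(j + 1)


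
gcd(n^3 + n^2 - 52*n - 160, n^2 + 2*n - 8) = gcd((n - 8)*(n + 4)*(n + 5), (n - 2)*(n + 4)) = n + 4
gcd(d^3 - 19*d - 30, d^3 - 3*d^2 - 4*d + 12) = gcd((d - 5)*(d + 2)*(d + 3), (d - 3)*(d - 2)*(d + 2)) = d + 2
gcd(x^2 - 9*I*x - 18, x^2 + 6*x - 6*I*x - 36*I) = x - 6*I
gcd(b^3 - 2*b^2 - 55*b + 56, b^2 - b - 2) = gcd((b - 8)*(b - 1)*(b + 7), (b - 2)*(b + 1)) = 1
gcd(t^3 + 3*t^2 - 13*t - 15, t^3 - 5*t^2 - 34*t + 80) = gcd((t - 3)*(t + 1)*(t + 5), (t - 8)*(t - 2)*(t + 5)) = t + 5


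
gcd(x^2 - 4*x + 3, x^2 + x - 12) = x - 3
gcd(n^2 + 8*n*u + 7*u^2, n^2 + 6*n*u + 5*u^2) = n + u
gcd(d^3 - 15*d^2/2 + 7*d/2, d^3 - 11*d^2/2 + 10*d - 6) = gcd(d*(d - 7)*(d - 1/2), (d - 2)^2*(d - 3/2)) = 1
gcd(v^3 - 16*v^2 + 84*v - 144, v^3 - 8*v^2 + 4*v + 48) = v^2 - 10*v + 24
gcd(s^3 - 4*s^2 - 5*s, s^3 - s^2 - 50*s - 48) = s + 1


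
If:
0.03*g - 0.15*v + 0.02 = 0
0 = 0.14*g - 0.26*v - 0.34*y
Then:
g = 3.86363636363636*y + 0.393939393939394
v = 0.772727272727273*y + 0.212121212121212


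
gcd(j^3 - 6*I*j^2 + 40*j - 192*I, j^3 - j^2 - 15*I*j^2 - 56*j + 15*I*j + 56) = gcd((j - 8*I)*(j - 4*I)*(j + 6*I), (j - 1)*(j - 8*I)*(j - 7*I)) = j - 8*I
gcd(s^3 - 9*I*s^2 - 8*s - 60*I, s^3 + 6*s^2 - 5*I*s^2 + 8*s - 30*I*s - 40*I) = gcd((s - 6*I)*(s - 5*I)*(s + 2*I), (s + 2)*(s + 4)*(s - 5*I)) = s - 5*I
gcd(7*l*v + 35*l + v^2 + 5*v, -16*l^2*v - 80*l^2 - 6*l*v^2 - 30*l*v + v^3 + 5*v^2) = v + 5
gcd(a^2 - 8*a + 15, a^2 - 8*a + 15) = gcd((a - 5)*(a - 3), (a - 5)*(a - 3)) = a^2 - 8*a + 15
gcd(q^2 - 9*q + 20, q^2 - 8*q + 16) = q - 4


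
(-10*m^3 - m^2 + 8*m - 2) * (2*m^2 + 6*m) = -20*m^5 - 62*m^4 + 10*m^3 + 44*m^2 - 12*m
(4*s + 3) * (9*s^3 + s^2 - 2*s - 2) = 36*s^4 + 31*s^3 - 5*s^2 - 14*s - 6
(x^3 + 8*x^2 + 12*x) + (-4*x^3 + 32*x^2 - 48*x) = -3*x^3 + 40*x^2 - 36*x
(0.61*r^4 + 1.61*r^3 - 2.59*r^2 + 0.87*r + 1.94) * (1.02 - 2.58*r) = -1.5738*r^5 - 3.5316*r^4 + 8.3244*r^3 - 4.8864*r^2 - 4.1178*r + 1.9788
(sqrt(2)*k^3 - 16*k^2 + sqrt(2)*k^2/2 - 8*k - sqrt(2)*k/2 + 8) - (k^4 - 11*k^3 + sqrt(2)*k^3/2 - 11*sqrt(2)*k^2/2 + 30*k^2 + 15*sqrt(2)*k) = -k^4 + sqrt(2)*k^3/2 + 11*k^3 - 46*k^2 + 6*sqrt(2)*k^2 - 31*sqrt(2)*k/2 - 8*k + 8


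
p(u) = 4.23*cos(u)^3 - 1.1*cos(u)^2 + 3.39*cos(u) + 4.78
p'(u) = -12.69*sin(u)*cos(u)^2 + 2.2*sin(u)*cos(u) - 3.39*sin(u)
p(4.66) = 4.60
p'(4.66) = 3.54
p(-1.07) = 6.62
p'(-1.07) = 4.61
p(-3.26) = -3.81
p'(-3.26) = -2.14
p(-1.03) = 6.81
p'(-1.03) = 4.82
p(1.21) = 6.03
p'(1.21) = -3.92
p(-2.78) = -2.81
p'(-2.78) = 5.85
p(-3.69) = -1.54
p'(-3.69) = -7.56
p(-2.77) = -2.76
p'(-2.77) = 5.98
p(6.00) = 10.77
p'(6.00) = 3.63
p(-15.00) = -0.28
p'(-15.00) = 8.05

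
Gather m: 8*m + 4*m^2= 4*m^2 + 8*m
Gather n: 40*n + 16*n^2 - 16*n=16*n^2 + 24*n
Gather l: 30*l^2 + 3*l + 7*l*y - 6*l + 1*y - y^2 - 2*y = 30*l^2 + l*(7*y - 3) - y^2 - y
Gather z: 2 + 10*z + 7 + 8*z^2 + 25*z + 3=8*z^2 + 35*z + 12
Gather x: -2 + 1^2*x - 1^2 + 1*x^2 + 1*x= x^2 + 2*x - 3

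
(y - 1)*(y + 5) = y^2 + 4*y - 5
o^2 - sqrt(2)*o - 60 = (o - 6*sqrt(2))*(o + 5*sqrt(2))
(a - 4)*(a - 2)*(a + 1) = a^3 - 5*a^2 + 2*a + 8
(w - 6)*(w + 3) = w^2 - 3*w - 18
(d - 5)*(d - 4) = d^2 - 9*d + 20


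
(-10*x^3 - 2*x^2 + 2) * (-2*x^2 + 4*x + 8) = 20*x^5 - 36*x^4 - 88*x^3 - 20*x^2 + 8*x + 16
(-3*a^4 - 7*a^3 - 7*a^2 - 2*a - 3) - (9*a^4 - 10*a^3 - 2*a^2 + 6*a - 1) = -12*a^4 + 3*a^3 - 5*a^2 - 8*a - 2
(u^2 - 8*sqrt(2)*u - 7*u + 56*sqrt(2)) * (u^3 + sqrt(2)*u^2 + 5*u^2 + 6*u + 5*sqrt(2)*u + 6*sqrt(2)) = u^5 - 7*sqrt(2)*u^4 - 2*u^4 - 45*u^3 + 14*sqrt(2)*u^3 - 10*u^2 + 203*sqrt(2)*u^2 + 294*sqrt(2)*u + 464*u + 672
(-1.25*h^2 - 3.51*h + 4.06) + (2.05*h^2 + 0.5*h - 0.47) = 0.8*h^2 - 3.01*h + 3.59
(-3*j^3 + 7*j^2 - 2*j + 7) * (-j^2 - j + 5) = 3*j^5 - 4*j^4 - 20*j^3 + 30*j^2 - 17*j + 35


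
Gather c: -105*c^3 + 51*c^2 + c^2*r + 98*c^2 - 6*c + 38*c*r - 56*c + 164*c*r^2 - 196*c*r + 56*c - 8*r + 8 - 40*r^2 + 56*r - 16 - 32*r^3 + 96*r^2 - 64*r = -105*c^3 + c^2*(r + 149) + c*(164*r^2 - 158*r - 6) - 32*r^3 + 56*r^2 - 16*r - 8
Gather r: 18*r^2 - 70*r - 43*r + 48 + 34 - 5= 18*r^2 - 113*r + 77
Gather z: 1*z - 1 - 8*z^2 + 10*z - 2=-8*z^2 + 11*z - 3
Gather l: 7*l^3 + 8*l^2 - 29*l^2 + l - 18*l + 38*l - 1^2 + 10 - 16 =7*l^3 - 21*l^2 + 21*l - 7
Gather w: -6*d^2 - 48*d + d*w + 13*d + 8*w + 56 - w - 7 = -6*d^2 - 35*d + w*(d + 7) + 49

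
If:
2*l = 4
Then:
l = 2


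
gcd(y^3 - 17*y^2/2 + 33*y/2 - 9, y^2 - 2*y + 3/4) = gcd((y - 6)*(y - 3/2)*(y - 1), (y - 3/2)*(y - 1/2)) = y - 3/2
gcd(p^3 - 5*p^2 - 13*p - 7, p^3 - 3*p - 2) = p^2 + 2*p + 1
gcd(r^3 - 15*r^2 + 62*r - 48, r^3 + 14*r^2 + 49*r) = 1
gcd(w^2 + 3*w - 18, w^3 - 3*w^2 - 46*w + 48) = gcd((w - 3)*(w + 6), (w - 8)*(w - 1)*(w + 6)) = w + 6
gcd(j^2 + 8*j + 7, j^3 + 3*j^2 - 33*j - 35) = j^2 + 8*j + 7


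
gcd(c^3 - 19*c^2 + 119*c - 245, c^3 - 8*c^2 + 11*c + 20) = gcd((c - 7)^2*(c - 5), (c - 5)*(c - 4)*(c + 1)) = c - 5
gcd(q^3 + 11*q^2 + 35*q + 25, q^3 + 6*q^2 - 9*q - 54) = 1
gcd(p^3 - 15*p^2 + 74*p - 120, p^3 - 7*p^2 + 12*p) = p - 4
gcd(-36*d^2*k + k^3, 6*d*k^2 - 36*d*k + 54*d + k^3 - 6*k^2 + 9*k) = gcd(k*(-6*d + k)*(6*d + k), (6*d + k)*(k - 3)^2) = 6*d + k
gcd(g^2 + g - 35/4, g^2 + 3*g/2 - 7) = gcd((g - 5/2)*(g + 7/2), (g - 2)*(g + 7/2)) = g + 7/2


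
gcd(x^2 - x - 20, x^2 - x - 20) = x^2 - x - 20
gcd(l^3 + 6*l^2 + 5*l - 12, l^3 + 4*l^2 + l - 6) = l^2 + 2*l - 3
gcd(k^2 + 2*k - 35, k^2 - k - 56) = k + 7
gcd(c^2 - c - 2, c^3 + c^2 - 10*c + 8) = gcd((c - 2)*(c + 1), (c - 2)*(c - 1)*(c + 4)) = c - 2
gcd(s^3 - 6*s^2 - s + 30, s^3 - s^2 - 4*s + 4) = s + 2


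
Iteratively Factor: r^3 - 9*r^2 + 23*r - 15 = (r - 5)*(r^2 - 4*r + 3) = (r - 5)*(r - 1)*(r - 3)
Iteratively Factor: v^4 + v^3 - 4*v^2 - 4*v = (v - 2)*(v^3 + 3*v^2 + 2*v) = (v - 2)*(v + 1)*(v^2 + 2*v) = (v - 2)*(v + 1)*(v + 2)*(v)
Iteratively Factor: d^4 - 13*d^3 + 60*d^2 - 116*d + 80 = (d - 2)*(d^3 - 11*d^2 + 38*d - 40) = (d - 2)^2*(d^2 - 9*d + 20) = (d - 4)*(d - 2)^2*(d - 5)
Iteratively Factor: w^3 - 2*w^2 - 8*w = (w + 2)*(w^2 - 4*w) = w*(w + 2)*(w - 4)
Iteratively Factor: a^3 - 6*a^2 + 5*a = (a - 1)*(a^2 - 5*a) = a*(a - 1)*(a - 5)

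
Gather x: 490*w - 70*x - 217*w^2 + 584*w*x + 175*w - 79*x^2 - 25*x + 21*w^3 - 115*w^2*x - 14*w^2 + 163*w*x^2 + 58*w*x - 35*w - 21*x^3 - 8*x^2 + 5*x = 21*w^3 - 231*w^2 + 630*w - 21*x^3 + x^2*(163*w - 87) + x*(-115*w^2 + 642*w - 90)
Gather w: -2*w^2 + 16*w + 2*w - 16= -2*w^2 + 18*w - 16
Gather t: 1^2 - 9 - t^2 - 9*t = -t^2 - 9*t - 8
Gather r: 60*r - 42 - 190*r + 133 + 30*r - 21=70 - 100*r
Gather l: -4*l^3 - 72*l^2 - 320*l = -4*l^3 - 72*l^2 - 320*l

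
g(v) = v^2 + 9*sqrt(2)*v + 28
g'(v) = 2*v + 9*sqrt(2)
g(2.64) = 68.57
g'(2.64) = 18.01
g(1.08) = 42.91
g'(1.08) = 14.89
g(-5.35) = -11.47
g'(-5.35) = 2.03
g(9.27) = 231.92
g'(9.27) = 31.27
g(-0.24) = 25.00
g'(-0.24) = 12.25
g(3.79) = 90.60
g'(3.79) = 20.31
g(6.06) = 141.85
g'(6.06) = 24.85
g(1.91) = 55.96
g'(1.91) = 16.55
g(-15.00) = 62.08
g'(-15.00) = -17.27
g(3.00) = 75.18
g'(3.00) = 18.73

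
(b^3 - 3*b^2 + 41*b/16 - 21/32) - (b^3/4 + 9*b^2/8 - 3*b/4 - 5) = 3*b^3/4 - 33*b^2/8 + 53*b/16 + 139/32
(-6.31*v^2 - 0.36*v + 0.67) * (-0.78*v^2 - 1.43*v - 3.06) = 4.9218*v^4 + 9.3041*v^3 + 19.3008*v^2 + 0.1435*v - 2.0502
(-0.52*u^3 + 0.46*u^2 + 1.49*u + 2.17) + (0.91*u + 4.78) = -0.52*u^3 + 0.46*u^2 + 2.4*u + 6.95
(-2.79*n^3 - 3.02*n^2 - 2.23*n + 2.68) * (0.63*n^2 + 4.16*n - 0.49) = -1.7577*n^5 - 13.509*n^4 - 12.601*n^3 - 6.1086*n^2 + 12.2415*n - 1.3132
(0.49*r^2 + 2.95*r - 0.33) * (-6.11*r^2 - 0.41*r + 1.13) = -2.9939*r^4 - 18.2254*r^3 + 1.3605*r^2 + 3.4688*r - 0.3729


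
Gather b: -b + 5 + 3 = 8 - b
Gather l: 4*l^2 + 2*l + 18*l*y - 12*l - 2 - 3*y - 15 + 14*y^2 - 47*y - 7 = 4*l^2 + l*(18*y - 10) + 14*y^2 - 50*y - 24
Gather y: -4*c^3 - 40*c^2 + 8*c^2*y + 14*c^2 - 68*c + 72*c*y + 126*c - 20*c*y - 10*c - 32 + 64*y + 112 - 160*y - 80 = -4*c^3 - 26*c^2 + 48*c + y*(8*c^2 + 52*c - 96)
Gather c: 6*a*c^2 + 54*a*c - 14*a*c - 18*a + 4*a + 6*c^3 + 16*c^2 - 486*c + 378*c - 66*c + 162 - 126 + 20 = -14*a + 6*c^3 + c^2*(6*a + 16) + c*(40*a - 174) + 56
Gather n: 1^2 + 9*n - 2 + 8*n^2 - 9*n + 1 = 8*n^2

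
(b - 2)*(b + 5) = b^2 + 3*b - 10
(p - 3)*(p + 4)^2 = p^3 + 5*p^2 - 8*p - 48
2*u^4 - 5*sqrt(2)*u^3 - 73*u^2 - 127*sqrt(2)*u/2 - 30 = (u - 6*sqrt(2))*(u + 5*sqrt(2)/2)*(sqrt(2)*u + 1)^2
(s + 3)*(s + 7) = s^2 + 10*s + 21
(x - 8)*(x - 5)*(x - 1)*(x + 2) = x^4 - 12*x^3 + 25*x^2 + 66*x - 80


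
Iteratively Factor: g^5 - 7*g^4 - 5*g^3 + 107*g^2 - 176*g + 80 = (g - 5)*(g^4 - 2*g^3 - 15*g^2 + 32*g - 16) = (g - 5)*(g - 1)*(g^3 - g^2 - 16*g + 16) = (g - 5)*(g - 4)*(g - 1)*(g^2 + 3*g - 4) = (g - 5)*(g - 4)*(g - 1)*(g + 4)*(g - 1)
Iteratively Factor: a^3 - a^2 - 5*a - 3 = (a - 3)*(a^2 + 2*a + 1) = (a - 3)*(a + 1)*(a + 1)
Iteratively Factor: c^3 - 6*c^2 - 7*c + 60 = (c + 3)*(c^2 - 9*c + 20) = (c - 4)*(c + 3)*(c - 5)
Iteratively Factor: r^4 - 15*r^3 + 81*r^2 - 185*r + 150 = (r - 2)*(r^3 - 13*r^2 + 55*r - 75) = (r - 5)*(r - 2)*(r^2 - 8*r + 15) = (r - 5)*(r - 3)*(r - 2)*(r - 5)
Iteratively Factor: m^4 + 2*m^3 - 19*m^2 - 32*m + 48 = (m + 4)*(m^3 - 2*m^2 - 11*m + 12) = (m + 3)*(m + 4)*(m^2 - 5*m + 4) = (m - 4)*(m + 3)*(m + 4)*(m - 1)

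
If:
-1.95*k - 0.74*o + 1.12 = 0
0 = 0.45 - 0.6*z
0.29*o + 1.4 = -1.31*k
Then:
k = -3.37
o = 10.39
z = 0.75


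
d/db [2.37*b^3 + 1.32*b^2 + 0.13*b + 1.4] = 7.11*b^2 + 2.64*b + 0.13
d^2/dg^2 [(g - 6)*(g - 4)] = 2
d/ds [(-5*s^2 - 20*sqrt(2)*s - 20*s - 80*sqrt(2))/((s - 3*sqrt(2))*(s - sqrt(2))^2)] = 5*(s^3 + 8*s^2 + 9*sqrt(2)*s^2 - 36*s + 36*sqrt(2)*s - 248 - 24*sqrt(2))/(s^5 - 9*sqrt(2)*s^4 + 60*s^3 - 92*sqrt(2)*s^2 + 132*s - 36*sqrt(2))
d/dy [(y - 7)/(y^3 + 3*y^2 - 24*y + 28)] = 2*(-y^2 + 7*y + 35)/(y^5 + 8*y^4 - 23*y^3 - 134*y^2 + 476*y - 392)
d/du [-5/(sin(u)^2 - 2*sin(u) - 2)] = 10*(sin(u) - 1)*cos(u)/(2*sin(u) + cos(u)^2 + 1)^2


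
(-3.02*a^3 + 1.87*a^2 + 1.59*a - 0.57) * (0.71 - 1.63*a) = 4.9226*a^4 - 5.1923*a^3 - 1.264*a^2 + 2.058*a - 0.4047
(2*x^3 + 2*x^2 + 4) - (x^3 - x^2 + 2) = x^3 + 3*x^2 + 2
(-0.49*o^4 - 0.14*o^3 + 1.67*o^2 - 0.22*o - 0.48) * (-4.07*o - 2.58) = 1.9943*o^5 + 1.834*o^4 - 6.4357*o^3 - 3.4132*o^2 + 2.5212*o + 1.2384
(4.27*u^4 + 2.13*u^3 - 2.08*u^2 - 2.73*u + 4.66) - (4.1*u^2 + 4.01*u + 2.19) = 4.27*u^4 + 2.13*u^3 - 6.18*u^2 - 6.74*u + 2.47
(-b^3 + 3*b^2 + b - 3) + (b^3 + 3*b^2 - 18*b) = 6*b^2 - 17*b - 3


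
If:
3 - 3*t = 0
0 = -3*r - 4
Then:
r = -4/3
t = 1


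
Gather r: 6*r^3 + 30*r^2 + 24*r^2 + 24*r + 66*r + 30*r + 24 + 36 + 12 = 6*r^3 + 54*r^2 + 120*r + 72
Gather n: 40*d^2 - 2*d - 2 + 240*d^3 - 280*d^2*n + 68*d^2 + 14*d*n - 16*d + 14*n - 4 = 240*d^3 + 108*d^2 - 18*d + n*(-280*d^2 + 14*d + 14) - 6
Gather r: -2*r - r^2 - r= -r^2 - 3*r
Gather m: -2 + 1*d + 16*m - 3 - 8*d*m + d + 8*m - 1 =2*d + m*(24 - 8*d) - 6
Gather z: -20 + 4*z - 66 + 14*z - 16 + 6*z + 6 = 24*z - 96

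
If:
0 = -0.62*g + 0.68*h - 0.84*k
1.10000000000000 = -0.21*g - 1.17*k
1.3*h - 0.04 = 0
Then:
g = 1.73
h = 0.03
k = -1.25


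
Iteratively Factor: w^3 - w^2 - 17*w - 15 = (w - 5)*(w^2 + 4*w + 3) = (w - 5)*(w + 1)*(w + 3)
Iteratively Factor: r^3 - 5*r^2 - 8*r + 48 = (r + 3)*(r^2 - 8*r + 16) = (r - 4)*(r + 3)*(r - 4)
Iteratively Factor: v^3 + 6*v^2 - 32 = (v + 4)*(v^2 + 2*v - 8) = (v + 4)^2*(v - 2)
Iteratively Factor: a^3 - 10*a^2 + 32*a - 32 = (a - 2)*(a^2 - 8*a + 16) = (a - 4)*(a - 2)*(a - 4)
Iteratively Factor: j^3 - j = (j + 1)*(j^2 - j) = j*(j + 1)*(j - 1)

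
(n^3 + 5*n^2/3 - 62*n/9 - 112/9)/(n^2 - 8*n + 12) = (9*n^3 + 15*n^2 - 62*n - 112)/(9*(n^2 - 8*n + 12))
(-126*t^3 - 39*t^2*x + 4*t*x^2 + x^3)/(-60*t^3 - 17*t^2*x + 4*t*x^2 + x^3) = (-42*t^2 + t*x + x^2)/(-20*t^2 + t*x + x^2)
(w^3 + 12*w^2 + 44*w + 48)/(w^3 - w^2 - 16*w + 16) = (w^2 + 8*w + 12)/(w^2 - 5*w + 4)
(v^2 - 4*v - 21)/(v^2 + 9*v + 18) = (v - 7)/(v + 6)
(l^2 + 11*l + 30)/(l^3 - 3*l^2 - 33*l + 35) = (l + 6)/(l^2 - 8*l + 7)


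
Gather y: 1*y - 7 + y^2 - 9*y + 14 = y^2 - 8*y + 7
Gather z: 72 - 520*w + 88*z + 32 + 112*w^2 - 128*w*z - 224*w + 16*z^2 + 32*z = 112*w^2 - 744*w + 16*z^2 + z*(120 - 128*w) + 104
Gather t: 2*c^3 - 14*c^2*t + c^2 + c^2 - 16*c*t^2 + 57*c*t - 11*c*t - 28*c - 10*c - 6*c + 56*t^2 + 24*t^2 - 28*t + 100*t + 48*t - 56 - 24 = 2*c^3 + 2*c^2 - 44*c + t^2*(80 - 16*c) + t*(-14*c^2 + 46*c + 120) - 80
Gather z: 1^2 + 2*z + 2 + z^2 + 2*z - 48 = z^2 + 4*z - 45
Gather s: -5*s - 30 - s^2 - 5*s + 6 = -s^2 - 10*s - 24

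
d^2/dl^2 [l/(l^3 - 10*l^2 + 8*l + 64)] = 2*(l*(3*l^2 - 20*l + 8)^2 + (-3*l^2 - l*(3*l - 10) + 20*l - 8)*(l^3 - 10*l^2 + 8*l + 64))/(l^3 - 10*l^2 + 8*l + 64)^3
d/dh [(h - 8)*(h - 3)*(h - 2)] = 3*h^2 - 26*h + 46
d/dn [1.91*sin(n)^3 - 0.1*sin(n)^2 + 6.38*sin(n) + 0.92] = (5.73*sin(n)^2 - 0.2*sin(n) + 6.38)*cos(n)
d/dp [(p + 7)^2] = 2*p + 14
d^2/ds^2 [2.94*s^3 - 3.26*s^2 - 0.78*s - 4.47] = 17.64*s - 6.52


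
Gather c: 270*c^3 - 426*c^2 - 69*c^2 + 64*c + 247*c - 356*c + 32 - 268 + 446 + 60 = 270*c^3 - 495*c^2 - 45*c + 270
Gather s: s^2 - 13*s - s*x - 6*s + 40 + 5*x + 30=s^2 + s*(-x - 19) + 5*x + 70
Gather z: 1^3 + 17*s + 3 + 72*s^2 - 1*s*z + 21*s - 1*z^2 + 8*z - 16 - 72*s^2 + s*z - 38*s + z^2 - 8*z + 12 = 0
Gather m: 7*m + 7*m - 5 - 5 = 14*m - 10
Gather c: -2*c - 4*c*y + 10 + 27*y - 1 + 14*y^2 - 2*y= c*(-4*y - 2) + 14*y^2 + 25*y + 9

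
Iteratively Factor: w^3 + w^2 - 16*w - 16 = (w - 4)*(w^2 + 5*w + 4) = (w - 4)*(w + 4)*(w + 1)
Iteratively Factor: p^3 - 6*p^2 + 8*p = (p)*(p^2 - 6*p + 8) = p*(p - 2)*(p - 4)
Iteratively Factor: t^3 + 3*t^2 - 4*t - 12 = (t - 2)*(t^2 + 5*t + 6) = (t - 2)*(t + 3)*(t + 2)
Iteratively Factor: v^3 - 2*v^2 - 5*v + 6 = (v - 1)*(v^2 - v - 6) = (v - 3)*(v - 1)*(v + 2)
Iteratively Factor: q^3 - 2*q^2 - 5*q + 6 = (q + 2)*(q^2 - 4*q + 3) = (q - 1)*(q + 2)*(q - 3)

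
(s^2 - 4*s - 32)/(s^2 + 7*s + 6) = (s^2 - 4*s - 32)/(s^2 + 7*s + 6)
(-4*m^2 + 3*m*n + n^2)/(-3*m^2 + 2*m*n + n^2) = (4*m + n)/(3*m + n)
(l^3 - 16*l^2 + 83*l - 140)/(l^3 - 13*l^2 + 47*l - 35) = (l - 4)/(l - 1)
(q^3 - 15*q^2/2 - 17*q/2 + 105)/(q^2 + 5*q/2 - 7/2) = (q^2 - 11*q + 30)/(q - 1)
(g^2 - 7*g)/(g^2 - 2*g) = (g - 7)/(g - 2)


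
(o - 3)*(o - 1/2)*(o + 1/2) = o^3 - 3*o^2 - o/4 + 3/4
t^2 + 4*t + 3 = (t + 1)*(t + 3)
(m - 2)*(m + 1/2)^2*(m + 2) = m^4 + m^3 - 15*m^2/4 - 4*m - 1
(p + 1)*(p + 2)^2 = p^3 + 5*p^2 + 8*p + 4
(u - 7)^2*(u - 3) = u^3 - 17*u^2 + 91*u - 147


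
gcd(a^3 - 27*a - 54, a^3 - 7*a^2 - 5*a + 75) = a + 3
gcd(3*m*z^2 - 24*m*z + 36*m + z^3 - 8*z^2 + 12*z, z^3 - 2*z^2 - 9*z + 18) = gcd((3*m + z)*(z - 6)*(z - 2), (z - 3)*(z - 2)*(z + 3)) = z - 2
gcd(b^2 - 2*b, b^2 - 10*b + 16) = b - 2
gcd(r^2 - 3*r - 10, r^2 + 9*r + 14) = r + 2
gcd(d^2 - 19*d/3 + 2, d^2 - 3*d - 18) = d - 6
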